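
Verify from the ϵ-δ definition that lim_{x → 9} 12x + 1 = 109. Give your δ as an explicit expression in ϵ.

δ = ϵ/12

Let ϵ > 0 be given. We need δ > 0 so that 0 < |x − 9| < δ implies |(12x + 1) − 109| < ϵ.
|(12x + 1) − 109| = |12x - 108| = 12|x − 9|.
Thus it suffices that |x − 9| < ϵ/12.
Take δ = ϵ/12. If 0 < |x − 9| < δ then |(12x + 1) − 109| = 12|x − 9| < 12·(ϵ/12) = ϵ.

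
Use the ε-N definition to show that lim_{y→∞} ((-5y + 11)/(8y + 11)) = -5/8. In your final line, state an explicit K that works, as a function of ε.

Let ε > 0. We seek K > 0 such that y > K implies |(-5y + 11)/(8y + 11) + 5/8| < ε.
(-5y + 11)/(8y + 11) + 5/8 = (8(-5y + 11) − (-5)(8y + 11)) / (8(8y + 11)) = 143/(8(8y + 11)).
For y > 0 we have 8y + 11 > 8y, so |(-5y + 11)/(8y + 11) + 5/8| = 143/(8(8y + 11)) < 143/(8·8y) = (143/64)/y.
Thus |(-5y + 11)/(8y + 11) + 5/8| < ε whenever y > (143/64)/ε.
Take K = (143/64)/ε. If y > K then |(-5y + 11)/(8y + 11) + 5/8| < (143/64)/y < ε.

K = (143/64)/ε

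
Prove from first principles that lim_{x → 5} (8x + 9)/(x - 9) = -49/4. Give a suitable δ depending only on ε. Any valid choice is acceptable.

δ = min(2, (8/81)ε)

Let ε > 0 be given. We want δ > 0 with 0 < |x − 5| < δ ⇒ |(8x + 9)/(x - 9) + 49/4| < ε.
Combining over a common denominator, (8x + 9)/(x - 9) + 49/4 = [(8x + 9)·(-4) − 49·(x - 9)] / [(-4)·(x - 9)] = -81(x − 5) / ((-4)(x - 9)).
So |(8x + 9)/(x - 9) + 49/4| = 81|x − 5| / (4·|x − 9|).
Restrict δ ≤ 2. Then |x − 5| < 2 gives |x − 9| = |(x − 5) + (-4)| ≥ 4 − 2 = 2.
Hence |(8x + 9)/(x - 9) + 49/4| < 81|x − 5|/(4·2) = (81/8)|x − 5|, which is < ε once |x − 5| < (8/81)ε.
Take δ = min(2, (8/81)ε). Then 0 < |x − 5| < δ forces both bounds, so |(8x + 9)/(x - 9) + 49/4| < ε.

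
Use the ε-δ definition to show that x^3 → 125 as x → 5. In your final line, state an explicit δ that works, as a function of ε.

Suppose ε > 0. We seek δ > 0 with 0 < |x − 5| < δ ⇒ |x^3 − 125| < ε.
Factor: x^3 − 125 = (x − 5)(x^2 + 5x + 25), so |x^3 − 125| = |x − 5|·|x^2 + 5x + 25|.
Impose δ ≤ 1 so that |x| < 6; then |x^2 + 5x + 25| ≤ 91.
Hence |x^3 − 125| ≤ 91|x − 5|, which is < ε once |x − 5| < ε/91.
Take δ = min(1, ε/91). If 0 < |x − 5| < δ then both bounds hold and |x^3 − 125| ≤ 91|x − 5| < 91·(ε/91) = ε.

δ = min(1, ε/91)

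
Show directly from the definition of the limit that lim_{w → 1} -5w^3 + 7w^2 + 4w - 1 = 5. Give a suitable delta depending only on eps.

delta = min(1, eps/30)

Let eps > 0. We want delta > 0 such that 0 < |w − 1| < delta implies |(-5w^3 + 7w^2 + 4w - 1) − 5| < eps.
(-5w^3 + 7w^2 + 4w - 1) − 5 = -5w^3 + 7w^2 + 4w - 6 = (w − 1)(-5w^2 + 2w + 6).
So |(-5w^3 + 7w^2 + 4w - 1) − 5| = |w − 1|·|-5w^2 + 2w + 6|.
Require delta ≤ 1. Then |w − 1| < 1 gives |w| < 2, and by the triangle inequality |-5w^2 + 2w + 6| ≤ 5·2^2 + 2·2 + 6 = 30.
Hence |(-5w^3 + 7w^2 + 4w - 1) − 5| ≤ 30|w − 1| < eps provided |w − 1| < eps/30.
Choosing delta = min(1, eps/30) ensures both conditions, hence |(-5w^3 + 7w^2 + 4w - 1) − 5| < eps.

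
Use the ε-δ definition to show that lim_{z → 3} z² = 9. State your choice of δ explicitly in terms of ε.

Let ε > 0 be given. We seek δ > 0 with 0 < |z − 3| < δ ⇒ |z² − 9| < ε.
Factor: z² − 9 = (z − 3)(z + 3), so |z² − 9| = |z − 3|·|z + 3|.
Restrict δ ≤ 1. Then |z − 3| < 1 gives |z| < 4, so by the triangle inequality |z + 3| ≤ 4 + 3 = 7.
Hence |z² − 9| ≤ 7|z − 3|, which is < ε once |z − 3| < ε/7.
Take δ = min(1, ε/7). If 0 < |z − 3| < δ then both bounds hold and |z² − 9| ≤ 7|z − 3| < 7·(ε/7) = ε.

δ = min(1, ε/7)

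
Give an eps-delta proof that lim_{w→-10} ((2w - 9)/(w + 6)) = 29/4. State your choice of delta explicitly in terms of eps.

Suppose eps > 0. We want delta > 0 with 0 < |w + 10| < delta ⇒ |(2w - 9)/(w + 6) − (29/4)| < eps.
Combining over a common denominator, (2w - 9)/(w + 6) − (29/4) = [(2w - 9)·(-4) − (-29)·(w + 6)] / [(-4)·(w + 6)] = 21(w + 10) / ((-4)(w + 6)).
So |(2w - 9)/(w + 6) − (29/4)| = 21|w + 10| / (4·|w + 6|).
Require delta ≤ 2, so |w + 6| ≥ |-4| − |w + 10| > 4 − 2 = 2.
Hence |(2w - 9)/(w + 6) − (29/4)| < 21|w + 10|/(4·2) = (21/8)|w + 10|, which is < eps once |w + 10| < (8/21)eps.
Take delta = min(2, (8/21)eps). Then 0 < |w + 10| < delta forces both bounds, so |(2w - 9)/(w + 6) − (29/4)| < eps.

delta = min(2, (8/21)eps)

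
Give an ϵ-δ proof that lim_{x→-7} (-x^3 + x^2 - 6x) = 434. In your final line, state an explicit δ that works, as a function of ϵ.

Fix ϵ > 0. We want δ > 0 such that 0 < |x + 7| < δ implies |(-x^3 + x^2 - 6x) − 434| < ϵ.
(-x^3 + x^2 - 6x) − 434 = -x^3 + x^2 - 6x - 434 = (x + 7)(-x^2 + 8x - 62).
So |(-x^3 + x^2 - 6x) − 434| = |x + 7|·|-x^2 + 8x - 62|.
Assume first that |x + 7| < 2, so |x| < 9. Then |-x^2 + 8x - 62| ≤ 9^2 + 8·9 + 62 = 215.
Hence |(-x^3 + x^2 - 6x) − 434| ≤ 215|x + 7| < ϵ provided |x + 7| < ϵ/215.
Take δ = min(2, ϵ/215). Then 0 < |x + 7| < δ gives both |x + 7| < 2 and |x + 7| < ϵ/215, so |(-x^3 + x^2 - 6x) − 434| < ϵ.

δ = min(2, ϵ/215)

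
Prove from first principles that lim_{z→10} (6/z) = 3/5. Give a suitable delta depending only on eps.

Suppose eps > 0. We seek delta > 0 such that 0 < |z − 10| < delta implies |6/z − (3/5)| < eps.
|6/z − (3/5)| = 6·|10 − z|/(10·|z|) = 6|z − 10|/(10|z|).
Restrict delta ≤ 5. Then |z − 10| < 5 gives |z| > 5, so 10|z| > 50.
Then |6/z − (3/5)| < 6|z − 10|/50, which is < eps when |z − 10| < (25/3)eps.
Take delta = min(5, (25/3)eps). Then 0 < |z − 10| < delta gives both |z − 10| < 5 and |z − 10| < (25/3)eps, so |6/z − (3/5)| < eps.

delta = min(5, (25/3)eps)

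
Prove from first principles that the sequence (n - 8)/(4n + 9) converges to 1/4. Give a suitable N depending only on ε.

N = (41/16)/ε

Fix ε > 0. For n ≥ 1, |(n - 8)/(4n + 9) − (1/4)| = |-41|/(4(4n + 9)) = 41/(4(4n + 9)).
Since 4n + 9 ≥ 4n for n ≥ 1, this is ≤ 41/(4·4n) = (41/16)/n.
So |(n - 8)/(4n + 9) − (1/4)| < ε whenever n > (41/16)/ε.
Take N = (41/16)/ε. If n > N then |(n - 8)/(4n + 9) − (1/4)| ≤ (41/16)/n < ε.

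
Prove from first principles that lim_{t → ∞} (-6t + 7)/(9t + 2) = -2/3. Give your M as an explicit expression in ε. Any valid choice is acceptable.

M = (25/27)/ε

Suppose ε > 0. We seek M > 0 such that t > M implies |(-6t + 7)/(9t + 2) + 2/3| < ε.
(-6t + 7)/(9t + 2) + 2/3 = (9(-6t + 7) − (-6)(9t + 2)) / (9(9t + 2)) = 75/(9(9t + 2)).
For t > 0 we have 9t + 2 > 9t, so |(-6t + 7)/(9t + 2) + 2/3| = 75/(9(9t + 2)) < 75/(9·9t) = (25/27)/t.
Thus |(-6t + 7)/(9t + 2) + 2/3| < ε whenever t > (25/27)/ε.
Take M = (25/27)/ε. If t > M then |(-6t + 7)/(9t + 2) + 2/3| < (25/27)/t < ε.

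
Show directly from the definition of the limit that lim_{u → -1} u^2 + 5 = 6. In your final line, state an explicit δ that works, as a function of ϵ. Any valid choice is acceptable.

δ = min(1, ϵ/3)

Fix ϵ > 0. We want δ > 0 such that 0 < |u + 1| < δ implies |(u^2 + 5) − 6| < ϵ.
(u^2 + 5) − 6 = u^2 - 1 = (u + 1)(u - 1).
So |(u^2 + 5) − 6| = |u + 1|·|u - 1|.
Require δ ≤ 1. Then |u + 1| < 1 gives |u| < 2, and by the triangle inequality |u - 1| ≤ 2 + 1 = 3.
Hence |(u^2 + 5) − 6| ≤ 3|u + 1| < ϵ provided |u + 1| < ϵ/3.
Take δ = min(1, ϵ/3). Then 0 < |u + 1| < δ gives both |u + 1| < 1 and |u + 1| < ϵ/3, so |(u^2 + 5) − 6| < ϵ.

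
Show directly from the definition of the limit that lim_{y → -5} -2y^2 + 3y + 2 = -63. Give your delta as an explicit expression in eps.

Let eps > 0 be given. We want delta > 0 such that 0 < |y + 5| < delta implies |(-2y^2 + 3y + 2) + 63| < eps.
(-2y^2 + 3y + 2) + 63 = -2y^2 + 3y + 65 = (y + 5)(-2y + 13).
So |(-2y^2 + 3y + 2) + 63| = |y + 5|·|-2y + 13|.
Require delta ≤ 2. Then |y + 5| < 2 gives |y| < 7, and by the triangle inequality |-2y + 13| ≤ 2·7 + 13 = 27.
Hence |(-2y^2 + 3y + 2) + 63| ≤ 27|y + 5| < eps provided |y + 5| < eps/27.
Choosing delta = min(2, eps/27) ensures both conditions, hence |(-2y^2 + 3y + 2) + 63| < eps.

delta = min(2, eps/27)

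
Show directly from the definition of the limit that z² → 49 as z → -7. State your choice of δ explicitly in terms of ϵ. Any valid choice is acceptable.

Let ϵ > 0. We seek δ > 0 with 0 < |z + 7| < δ ⇒ |z² − 49| < ϵ.
Factor: z² − 49 = (z + 7)(z - 7), so |z² − 49| = |z + 7|·|z - 7|.
Impose δ ≤ 1 so that |z| < 8; then |z - 7| ≤ 15.
Hence |z² − 49| ≤ 15|z + 7|, which is < ϵ once |z + 7| < ϵ/15.
Take δ = min(1, ϵ/15). If 0 < |z + 7| < δ then both bounds hold and |z² − 49| ≤ 15|z + 7| < 15·(ϵ/15) = ϵ.

δ = min(1, ϵ/15)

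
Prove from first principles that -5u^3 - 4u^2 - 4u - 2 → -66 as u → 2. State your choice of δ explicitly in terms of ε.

Let ε > 0 be given. We want δ > 0 such that 0 < |u − 2| < δ implies |(-5u^3 - 4u^2 - 4u - 2) + 66| < ε.
(-5u^3 - 4u^2 - 4u - 2) + 66 = -5u^3 - 4u^2 - 4u + 64 = (u − 2)(-5u^2 - 14u - 32).
So |(-5u^3 - 4u^2 - 4u - 2) + 66| = |u − 2|·|-5u^2 - 14u - 32|.
Require δ ≤ 2. Then |u − 2| < 2 gives |u| < 4, and by the triangle inequality |-5u^2 - 14u - 32| ≤ 5·4^2 + 14·4 + 32 = 168.
Hence |(-5u^3 - 4u^2 - 4u - 2) + 66| ≤ 168|u − 2| < ε provided |u − 2| < ε/168.
Take δ = min(2, ε/168). Then 0 < |u − 2| < δ gives both |u − 2| < 2 and |u − 2| < ε/168, so |(-5u^3 - 4u^2 - 4u - 2) + 66| < ε.

δ = min(2, ε/168)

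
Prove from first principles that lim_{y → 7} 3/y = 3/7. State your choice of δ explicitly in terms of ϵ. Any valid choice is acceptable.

δ = min(7/2, (49/6)ϵ)

Let ϵ > 0. We seek δ > 0 such that 0 < |y − 7| < δ implies |3/y − (3/7)| < ϵ.
|3/y − (3/7)| = 3·|7 − y|/(7·|y|) = 3|y − 7|/(7|y|).
Require δ ≤ 7/2 so that |y| > 7 − 7/2 = 7/2, hence 7|y| > 49/2.
Then |3/y − (3/7)| < 3|y − 7|/(49/2), which is < ϵ when |y − 7| < (49/6)ϵ.
Take δ = min(7/2, (49/6)ϵ). Then 0 < |y − 7| < δ gives both |y − 7| < 7/2 and |y − 7| < (49/6)ϵ, so |3/y − (3/7)| < ϵ.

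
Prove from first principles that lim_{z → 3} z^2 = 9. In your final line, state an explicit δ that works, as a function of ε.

δ = min(2, ε/8)

Fix ε > 0. We seek δ > 0 with 0 < |z − 3| < δ ⇒ |z^2 − 9| < ε.
Factor: z^2 − 9 = (z − 3)(z + 3), so |z^2 − 9| = |z − 3|·|z + 3|.
Restrict δ ≤ 2. Then |z − 3| < 2 gives |z| < 5, so by the triangle inequality |z + 3| ≤ 5 + 3 = 8.
Hence |z^2 − 9| ≤ 8|z − 3|, which is < ε once |z − 3| < ε/8.
Take δ = min(2, ε/8). If 0 < |z − 3| < δ then both bounds hold and |z^2 − 9| ≤ 8|z − 3| < 8·(ε/8) = ε.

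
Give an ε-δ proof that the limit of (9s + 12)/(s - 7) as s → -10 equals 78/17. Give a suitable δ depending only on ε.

δ = min(17/2, (289/150)ε)

Suppose ε > 0. We want δ > 0 with 0 < |s + 10| < δ ⇒ |(9s + 12)/(s - 7) − (78/17)| < ε.
Combining over a common denominator, (9s + 12)/(s - 7) − (78/17) = [(9s + 12)·(-17) − (-78)·(s - 7)] / [(-17)·(s - 7)] = -75(s + 10) / ((-17)(s - 7)).
So |(9s + 12)/(s - 7) − (78/17)| = 75|s + 10| / (17·|s − 7|).
Require δ ≤ 17/2, so |s − 7| ≥ |-17| − |s + 10| > 17 − 17/2 = 17/2.
Hence |(9s + 12)/(s - 7) − (78/17)| < 75|s + 10|/(17·(17/2)) = (150/289)|s + 10|, which is < ε once |s + 10| < (289/150)ε.
Take δ = min(17/2, (289/150)ε). Then 0 < |s + 10| < δ forces both bounds, so |(9s + 12)/(s - 7) − (78/17)| < ε.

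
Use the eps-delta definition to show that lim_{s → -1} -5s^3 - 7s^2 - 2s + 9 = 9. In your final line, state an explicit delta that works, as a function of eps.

delta = min(1, eps/24)

Let eps > 0 be given. We want delta > 0 such that 0 < |s + 1| < delta implies |(-5s^3 - 7s^2 - 2s + 9) − 9| < eps.
(-5s^3 - 7s^2 - 2s + 9) − 9 = -5s^3 - 7s^2 - 2s = (s + 1)(-5s^2 - 2s).
So |(-5s^3 - 7s^2 - 2s + 9) − 9| = |s + 1|·|-5s^2 - 2s|.
Assume first that |s + 1| < 1, so |s| < 2. Then |-5s^2 - 2s| ≤ 5·2^2 + 2·2 = 24.
Hence |(-5s^3 - 7s^2 - 2s + 9) − 9| ≤ 24|s + 1| < eps provided |s + 1| < eps/24.
Choosing delta = min(1, eps/24) ensures both conditions, hence |(-5s^3 - 7s^2 - 2s + 9) − 9| < eps.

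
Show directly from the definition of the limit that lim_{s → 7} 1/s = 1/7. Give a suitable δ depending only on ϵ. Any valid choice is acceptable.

Fix ϵ > 0. We seek δ > 0 such that 0 < |s − 7| < δ implies |1/s − (1/7)| < ϵ.
|1/s − (1/7)| = |7 − s|/(7·|s|) = |s − 7|/(7|s|).
Restrict δ ≤ 7/2. Then |s − 7| < 7/2 gives |s| > 7/2, so 7|s| > 49/2.
Then |1/s − (1/7)| < |s − 7|/(49/2), which is < ϵ when |s − 7| < (49/2)ϵ.
Take δ = min(7/2, (49/2)ϵ). Then 0 < |s − 7| < δ gives both |s − 7| < 7/2 and |s − 7| < (49/2)ϵ, so |1/s − (1/7)| < ϵ.

δ = min(7/2, (49/2)ϵ)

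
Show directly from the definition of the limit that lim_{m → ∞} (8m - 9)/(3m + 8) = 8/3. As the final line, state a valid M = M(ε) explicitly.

M = (91/9)/ε

Suppose ε > 0. For m ≥ 1, |(8m - 9)/(3m + 8) − (8/3)| = |-91|/(3(3m + 8)) = 91/(3(3m + 8)).
Since 3m + 8 ≥ 3m for m ≥ 1, this is ≤ 91/(3·3m) = (91/9)/m.
So |(8m - 9)/(3m + 8) − (8/3)| < ε whenever m > (91/9)/ε.
Take M = (91/9)/ε. If m > M then |(8m - 9)/(3m + 8) − (8/3)| ≤ (91/9)/m < ε.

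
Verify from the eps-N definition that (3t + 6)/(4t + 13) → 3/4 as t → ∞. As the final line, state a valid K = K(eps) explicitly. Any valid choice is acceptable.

K = (15/16)/eps

Suppose eps > 0. We seek K > 0 such that t > K implies |(3t + 6)/(4t + 13) − (3/4)| < eps.
(3t + 6)/(4t + 13) − (3/4) = (4(3t + 6) − 3(4t + 13)) / (4(4t + 13)) = -15/(4(4t + 13)).
For t > 0 we have 4t + 13 > 4t, so |(3t + 6)/(4t + 13) − (3/4)| = 15/(4(4t + 13)) < 15/(4·4t) = (15/16)/t.
Thus |(3t + 6)/(4t + 13) − (3/4)| < eps whenever t > (15/16)/eps.
Take K = (15/16)/eps. If t > K then |(3t + 6)/(4t + 13) − (3/4)| < (15/16)/t < eps.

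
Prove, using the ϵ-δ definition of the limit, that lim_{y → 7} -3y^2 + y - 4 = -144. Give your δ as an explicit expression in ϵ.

δ = min(1, ϵ/44)

Let ϵ > 0 be given. We want δ > 0 such that 0 < |y − 7| < δ implies |(-3y^2 + y - 4) + 144| < ϵ.
(-3y^2 + y - 4) + 144 = -3y^2 + y + 140 = (y − 7)(-3y - 20).
So |(-3y^2 + y - 4) + 144| = |y − 7|·|-3y - 20|.
Require δ ≤ 1. Then |y − 7| < 1 gives |y| < 8, and by the triangle inequality |-3y - 20| ≤ 3·8 + 20 = 44.
Hence |(-3y^2 + y - 4) + 144| ≤ 44|y − 7| < ϵ provided |y − 7| < ϵ/44.
Choosing δ = min(1, ϵ/44) ensures both conditions, hence |(-3y^2 + y - 4) + 144| < ϵ.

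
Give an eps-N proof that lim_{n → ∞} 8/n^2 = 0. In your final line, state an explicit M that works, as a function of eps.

M = (8/eps)^{1/2}

Fix eps > 0. For n ≥ 1, |8/n^2 − 0| = 8/n^2.
8/n^2 < eps ⇔ n^2 > 8/eps ⇔ n > (8/eps)^{1/2}.
Take M = (8/eps)^{1/2}. Then n > M implies 8/n^2 < eps.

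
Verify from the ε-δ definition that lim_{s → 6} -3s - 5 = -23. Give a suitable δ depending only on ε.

δ = ε/3

Let ε > 0 be given. We need δ > 0 so that 0 < |s − 6| < δ implies |(-3s - 5) + 23| < ε.
|(-3s - 5) + 23| = |-3s + 18| = 3|s − 6|.
Thus it suffices that |s − 6| < ε/3.
Take δ = ε/3. If 0 < |s − 6| < δ then |(-3s - 5) + 23| = 3|s − 6| < 3·(ε/3) = ε.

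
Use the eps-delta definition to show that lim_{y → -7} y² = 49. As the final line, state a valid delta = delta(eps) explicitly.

Let eps > 0 be given. We seek delta > 0 with 0 < |y + 7| < delta ⇒ |y² − 49| < eps.
Factor: y² − 49 = (y + 7)(y - 7), so |y² − 49| = |y + 7|·|y - 7|.
Impose delta ≤ 1 so that |y| < 8; then |y - 7| ≤ 15.
Hence |y² − 49| ≤ 15|y + 7|, which is < eps once |y + 7| < eps/15.
Take delta = min(1, eps/15). If 0 < |y + 7| < delta then both bounds hold and |y² − 49| ≤ 15|y + 7| < 15·(eps/15) = eps.

delta = min(1, eps/15)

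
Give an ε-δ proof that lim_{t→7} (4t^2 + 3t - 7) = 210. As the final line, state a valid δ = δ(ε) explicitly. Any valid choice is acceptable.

Suppose ε > 0. We want δ > 0 such that 0 < |t − 7| < δ implies |(4t^2 + 3t - 7) − 210| < ε.
(4t^2 + 3t - 7) − 210 = 4t^2 + 3t - 217 = (t − 7)(4t + 31).
So |(4t^2 + 3t - 7) − 210| = |t − 7|·|4t + 31|.
Assume first that |t − 7| < 2, so |t| < 9. Then |4t + 31| ≤ 4·9 + 31 = 67.
Hence |(4t^2 + 3t - 7) − 210| ≤ 67|t − 7| < ε provided |t − 7| < ε/67.
Take δ = min(2, ε/67). Then 0 < |t − 7| < δ gives both |t − 7| < 2 and |t − 7| < ε/67, so |(4t^2 + 3t - 7) − 210| < ε.

δ = min(2, ε/67)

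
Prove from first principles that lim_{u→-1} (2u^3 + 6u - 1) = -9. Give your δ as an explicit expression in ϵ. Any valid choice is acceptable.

Let ϵ > 0. We want δ > 0 such that 0 < |u + 1| < δ implies |(2u^3 + 6u - 1) + 9| < ϵ.
(2u^3 + 6u - 1) + 9 = 2u^3 + 6u + 8 = (u + 1)(2u^2 - 2u + 8).
So |(2u^3 + 6u - 1) + 9| = |u + 1|·|2u^2 - 2u + 8|.
Require δ ≤ 2. Then |u + 1| < 2 gives |u| < 3, and by the triangle inequality |2u^2 - 2u + 8| ≤ 2·3^2 + 2·3 + 8 = 32.
Hence |(2u^3 + 6u - 1) + 9| ≤ 32|u + 1| < ϵ provided |u + 1| < ϵ/32.
Take δ = min(2, ϵ/32). Then 0 < |u + 1| < δ gives both |u + 1| < 2 and |u + 1| < ϵ/32, so |(2u^3 + 6u - 1) + 9| < ϵ.

δ = min(2, ϵ/32)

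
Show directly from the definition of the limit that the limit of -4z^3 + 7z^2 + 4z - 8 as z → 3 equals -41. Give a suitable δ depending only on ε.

δ = min(1, ε/95)

Let ε > 0 be given. We want δ > 0 such that 0 < |z − 3| < δ implies |(-4z^3 + 7z^2 + 4z - 8) + 41| < ε.
(-4z^3 + 7z^2 + 4z - 8) + 41 = -4z^3 + 7z^2 + 4z + 33 = (z − 3)(-4z^2 - 5z - 11).
So |(-4z^3 + 7z^2 + 4z - 8) + 41| = |z − 3|·|-4z^2 - 5z - 11|.
Require δ ≤ 1. Then |z − 3| < 1 gives |z| < 4, and by the triangle inequality |-4z^2 - 5z - 11| ≤ 4·4^2 + 5·4 + 11 = 95.
Hence |(-4z^3 + 7z^2 + 4z - 8) + 41| ≤ 95|z − 3| < ε provided |z − 3| < ε/95.
Take δ = min(1, ε/95). Then 0 < |z − 3| < δ gives both |z − 3| < 1 and |z − 3| < ε/95, so |(-4z^3 + 7z^2 + 4z - 8) + 41| < ε.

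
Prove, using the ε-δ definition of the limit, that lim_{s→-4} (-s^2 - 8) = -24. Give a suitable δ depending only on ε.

δ = min(1, ε/9)

Fix ε > 0. We want δ > 0 such that 0 < |s + 4| < δ implies |(-s^2 - 8) + 24| < ε.
(-s^2 - 8) + 24 = -s^2 + 16 = (s + 4)(-s + 4).
So |(-s^2 - 8) + 24| = |s + 4|·|-s + 4|.
Require δ ≤ 1. Then |s + 4| < 1 gives |s| < 5, and by the triangle inequality |-s + 4| ≤ 5 + 4 = 9.
Hence |(-s^2 - 8) + 24| ≤ 9|s + 4| < ε provided |s + 4| < ε/9.
Take δ = min(1, ε/9). Then 0 < |s + 4| < δ gives both |s + 4| < 1 and |s + 4| < ε/9, so |(-s^2 - 8) + 24| < ε.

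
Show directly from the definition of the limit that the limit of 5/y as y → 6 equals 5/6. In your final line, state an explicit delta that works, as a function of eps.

delta = min(3, (18/5)eps)

Let eps > 0. We seek delta > 0 such that 0 < |y − 6| < delta implies |5/y − (5/6)| < eps.
|5/y − (5/6)| = 5·|6 − y|/(6·|y|) = 5|y − 6|/(6|y|).
Require delta ≤ 3 so that |y| > 6 − 3 = 3, hence 6|y| > 18.
Then |5/y − (5/6)| < 5|y − 6|/18, which is < eps when |y − 6| < (18/5)eps.
Take delta = min(3, (18/5)eps). Then 0 < |y − 6| < delta gives both |y − 6| < 3 and |y − 6| < (18/5)eps, so |5/y − (5/6)| < eps.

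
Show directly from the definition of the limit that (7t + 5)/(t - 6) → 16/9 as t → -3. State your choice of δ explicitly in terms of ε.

Fix ε > 0. We want δ > 0 with 0 < |t + 3| < δ ⇒ |(7t + 5)/(t - 6) − (16/9)| < ε.
Combining over a common denominator, (7t + 5)/(t - 6) − (16/9) = [(7t + 5)·(-9) − (-16)·(t - 6)] / [(-9)·(t - 6)] = -47(t + 3) / ((-9)(t - 6)).
So |(7t + 5)/(t - 6) − (16/9)| = 47|t + 3| / (9·|t − 6|).
Restrict δ ≤ 9/2. Then |t + 3| < 9/2 gives |t − 6| = |(t + 3) + (-9)| ≥ 9 − 9/2 = 9/2.
Hence |(7t + 5)/(t - 6) − (16/9)| < 47|t + 3|/(9·(9/2)) = (94/81)|t + 3|, which is < ε once |t + 3| < (81/94)ε.
Take δ = min(9/2, (81/94)ε). Then 0 < |t + 3| < δ forces both bounds, so |(7t + 5)/(t - 6) − (16/9)| < ε.

δ = min(9/2, (81/94)ε)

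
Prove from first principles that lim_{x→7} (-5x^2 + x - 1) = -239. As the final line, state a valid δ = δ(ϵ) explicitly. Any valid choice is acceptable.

δ = min(1, ϵ/74)

Let ϵ > 0. We want δ > 0 such that 0 < |x − 7| < δ implies |(-5x^2 + x - 1) + 239| < ϵ.
(-5x^2 + x - 1) + 239 = -5x^2 + x + 238 = (x − 7)(-5x - 34).
So |(-5x^2 + x - 1) + 239| = |x − 7|·|-5x - 34|.
Require δ ≤ 1. Then |x − 7| < 1 gives |x| < 8, and by the triangle inequality |-5x - 34| ≤ 5·8 + 34 = 74.
Hence |(-5x^2 + x - 1) + 239| ≤ 74|x − 7| < ϵ provided |x − 7| < ϵ/74.
Choosing δ = min(1, ϵ/74) ensures both conditions, hence |(-5x^2 + x - 1) + 239| < ϵ.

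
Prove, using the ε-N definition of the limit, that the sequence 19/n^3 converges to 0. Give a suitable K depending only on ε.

K = (19/ε)^{1/3}

Fix ε > 0. For n ≥ 1, |19/n^3 − 0| = 19/n^3.
19/n^3 < ε ⇔ n^3 > 19/ε ⇔ n > (19/ε)^{1/3}.
Take K = (19/ε)^{1/3}. Then n > K implies 19/n^3 < ε.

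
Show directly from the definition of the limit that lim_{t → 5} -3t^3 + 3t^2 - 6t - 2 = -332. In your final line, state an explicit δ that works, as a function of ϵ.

δ = min(1, ϵ/246)

Suppose ϵ > 0. We want δ > 0 such that 0 < |t − 5| < δ implies |(-3t^3 + 3t^2 - 6t - 2) + 332| < ϵ.
(-3t^3 + 3t^2 - 6t - 2) + 332 = -3t^3 + 3t^2 - 6t + 330 = (t − 5)(-3t^2 - 12t - 66).
So |(-3t^3 + 3t^2 - 6t - 2) + 332| = |t − 5|·|-3t^2 - 12t - 66|.
Require δ ≤ 1. Then |t − 5| < 1 gives |t| < 6, and by the triangle inequality |-3t^2 - 12t - 66| ≤ 3·6^2 + 12·6 + 66 = 246.
Hence |(-3t^3 + 3t^2 - 6t - 2) + 332| ≤ 246|t − 5| < ϵ provided |t − 5| < ϵ/246.
Take δ = min(1, ϵ/246). Then 0 < |t − 5| < δ gives both |t − 5| < 1 and |t − 5| < ϵ/246, so |(-3t^3 + 3t^2 - 6t - 2) + 332| < ϵ.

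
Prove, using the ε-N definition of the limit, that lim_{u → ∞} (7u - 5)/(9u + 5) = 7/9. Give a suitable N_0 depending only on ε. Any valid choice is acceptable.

N_0 = (80/81)/ε

Suppose ε > 0. We seek N_0 > 0 such that u > N_0 implies |(7u - 5)/(9u + 5) − (7/9)| < ε.
(7u - 5)/(9u + 5) − (7/9) = (9(7u - 5) − 7(9u + 5)) / (9(9u + 5)) = -80/(9(9u + 5)).
For u > 0 we have 9u + 5 > 9u, so |(7u - 5)/(9u + 5) − (7/9)| = 80/(9(9u + 5)) < 80/(9·9u) = (80/81)/u.
Thus |(7u - 5)/(9u + 5) − (7/9)| < ε whenever u > (80/81)/ε.
Take N_0 = (80/81)/ε. If u > N_0 then |(7u - 5)/(9u + 5) − (7/9)| < (80/81)/u < ε.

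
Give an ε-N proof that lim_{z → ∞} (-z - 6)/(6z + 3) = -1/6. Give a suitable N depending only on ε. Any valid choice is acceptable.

N = (11/12)/ε

Let ε > 0 be given. We seek N > 0 such that z > N implies |(-z - 6)/(6z + 3) + 1/6| < ε.
(-z - 6)/(6z + 3) + 1/6 = (6(-z - 6) − (-1)(6z + 3)) / (6(6z + 3)) = -33/(6(6z + 3)).
For z > 0 we have 6z + 3 > 6z, so |(-z - 6)/(6z + 3) + 1/6| = 33/(6(6z + 3)) < 33/(6·6z) = (11/12)/z.
Thus |(-z - 6)/(6z + 3) + 1/6| < ε whenever z > (11/12)/ε.
Take N = (11/12)/ε. If z > N then |(-z - 6)/(6z + 3) + 1/6| < (11/12)/z < ε.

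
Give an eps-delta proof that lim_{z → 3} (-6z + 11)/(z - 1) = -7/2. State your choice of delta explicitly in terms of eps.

delta = min(1, (2/5)eps)

Let eps > 0 be given. We want delta > 0 with 0 < |z − 3| < delta ⇒ |(-6z + 11)/(z - 1) + 7/2| < eps.
Combining over a common denominator, (-6z + 11)/(z - 1) + 7/2 = [(-6z + 11)·2 − (-7)·(z - 1)] / [2·(z - 1)] = -5(z − 3) / (2(z - 1)).
So |(-6z + 11)/(z - 1) + 7/2| = 5|z − 3| / (2·|z − 1|).
Restrict delta ≤ 1. Then |z − 3| < 1 gives |z − 1| = |(z − 3) + 2| ≥ 2 − 1 = 1.
Hence |(-6z + 11)/(z - 1) + 7/2| < 5|z − 3|/(2·1) = (5/2)|z − 3|, which is < eps once |z − 3| < (2/5)eps.
Take delta = min(1, (2/5)eps). Then 0 < |z − 3| < delta forces both bounds, so |(-6z + 11)/(z - 1) + 7/2| < eps.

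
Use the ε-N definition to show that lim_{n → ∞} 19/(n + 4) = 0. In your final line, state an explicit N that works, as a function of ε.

N = 19/ε

Let ε > 0. For n ≥ 1, |19/(n + 4) − 0| = 19/(n + 4) ≤ 19/n.
We need 19/n < ε, i.e. n > 19/ε.
Take N = 19/ε. If n > N then |19/(n + 4)| ≤ 19/n < ε.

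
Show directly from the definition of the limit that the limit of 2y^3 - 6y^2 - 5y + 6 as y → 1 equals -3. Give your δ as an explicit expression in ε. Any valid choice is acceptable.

δ = min(1, ε/25)

Suppose ε > 0. We want δ > 0 such that 0 < |y − 1| < δ implies |(2y^3 - 6y^2 - 5y + 6) + 3| < ε.
(2y^3 - 6y^2 - 5y + 6) + 3 = 2y^3 - 6y^2 - 5y + 9 = (y − 1)(2y^2 - 4y - 9).
So |(2y^3 - 6y^2 - 5y + 6) + 3| = |y − 1|·|2y^2 - 4y - 9|.
Assume first that |y − 1| < 1, so |y| < 2. Then |2y^2 - 4y - 9| ≤ 2·2^2 + 4·2 + 9 = 25.
Hence |(2y^3 - 6y^2 - 5y + 6) + 3| ≤ 25|y − 1| < ε provided |y − 1| < ε/25.
Choosing δ = min(1, ε/25) ensures both conditions, hence |(2y^3 - 6y^2 - 5y + 6) + 3| < ε.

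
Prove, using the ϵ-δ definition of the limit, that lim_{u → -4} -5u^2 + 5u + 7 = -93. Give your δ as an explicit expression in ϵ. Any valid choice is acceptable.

δ = min(1, ϵ/50)

Let ϵ > 0 be given. We want δ > 0 such that 0 < |u + 4| < δ implies |(-5u^2 + 5u + 7) + 93| < ϵ.
(-5u^2 + 5u + 7) + 93 = -5u^2 + 5u + 100 = (u + 4)(-5u + 25).
So |(-5u^2 + 5u + 7) + 93| = |u + 4|·|-5u + 25|.
Assume first that |u + 4| < 1, so |u| < 5. Then |-5u + 25| ≤ 5·5 + 25 = 50.
Hence |(-5u^2 + 5u + 7) + 93| ≤ 50|u + 4| < ϵ provided |u + 4| < ϵ/50.
Choosing δ = min(1, ϵ/50) ensures both conditions, hence |(-5u^2 + 5u + 7) + 93| < ϵ.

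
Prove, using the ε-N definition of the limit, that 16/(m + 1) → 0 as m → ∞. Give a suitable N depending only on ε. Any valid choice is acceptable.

N = 16/ε

Fix ε > 0. For m ≥ 1, |16/(m + 1) − 0| = 16/(m + 1) ≤ 16/m.
We need 16/m < ε, i.e. m > 16/ε.
Take N = 16/ε. If m > N then |16/(m + 1)| ≤ 16/m < ε.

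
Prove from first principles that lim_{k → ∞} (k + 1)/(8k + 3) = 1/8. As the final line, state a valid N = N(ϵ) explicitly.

Let ϵ > 0 be given. For k ≥ 1, |(k + 1)/(8k + 3) − (1/8)| = |5|/(8(8k + 3)) = 5/(8(8k + 3)).
Since 8k + 3 ≥ 8k for k ≥ 1, this is ≤ 5/(8·8k) = (5/64)/k.
So |(k + 1)/(8k + 3) − (1/8)| < ϵ whenever k > (5/64)/ϵ.
Take N = (5/64)/ϵ. If k > N then |(k + 1)/(8k + 3) − (1/8)| ≤ (5/64)/k < ϵ.

N = (5/64)/ϵ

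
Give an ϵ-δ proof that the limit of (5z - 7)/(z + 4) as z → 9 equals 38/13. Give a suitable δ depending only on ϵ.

δ = min(13/2, (169/54)ϵ)

Let ϵ > 0 be given. We want δ > 0 with 0 < |z − 9| < δ ⇒ |(5z - 7)/(z + 4) − (38/13)| < ϵ.
Combining over a common denominator, (5z - 7)/(z + 4) − (38/13) = [(5z - 7)·13 − 38·(z + 4)] / [13·(z + 4)] = 27(z − 9) / (13(z + 4)).
So |(5z - 7)/(z + 4) − (38/13)| = 27|z − 9| / (13·|z + 4|).
Require δ ≤ 13/2, so |z + 4| ≥ |13| − |z − 9| > 13 − 13/2 = 13/2.
Hence |(5z - 7)/(z + 4) − (38/13)| < 27|z − 9|/(13·(13/2)) = (54/169)|z − 9|, which is < ϵ once |z − 9| < (169/54)ϵ.
Take δ = min(13/2, (169/54)ϵ). Then 0 < |z − 9| < δ forces both bounds, so |(5z - 7)/(z + 4) − (38/13)| < ϵ.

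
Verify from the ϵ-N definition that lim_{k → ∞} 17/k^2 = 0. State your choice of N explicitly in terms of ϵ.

Let ϵ > 0. For k ≥ 1, |17/k^2 − 0| = 17/k^2.
17/k^2 < ϵ ⇔ k^2 > 17/ϵ ⇔ k > (17/ϵ)^{1/2}.
Take N = (17/ϵ)^{1/2}. Then k > N implies 17/k^2 < ϵ.

N = (17/ϵ)^{1/2}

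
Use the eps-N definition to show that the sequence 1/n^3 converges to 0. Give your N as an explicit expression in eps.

N = (1/eps)^{1/3}

Let eps > 0 be given. For n ≥ 1, |1/n^3 − 0| = 1/n^3.
1/n^3 < eps ⇔ n^3 > 1/eps ⇔ n > (1/eps)^{1/3}.
Take N = (1/eps)^{1/3}. Then n > N implies 1/n^3 < eps.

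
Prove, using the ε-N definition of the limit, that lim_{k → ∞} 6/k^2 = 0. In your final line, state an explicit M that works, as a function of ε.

Let ε > 0. For k ≥ 1, |6/k^2 − 0| = 6/k^2.
6/k^2 < ε ⇔ k^2 > 6/ε ⇔ k > (6/ε)^{1/2}.
Take M = (6/ε)^{1/2}. Then k > M implies 6/k^2 < ε.

M = (6/ε)^{1/2}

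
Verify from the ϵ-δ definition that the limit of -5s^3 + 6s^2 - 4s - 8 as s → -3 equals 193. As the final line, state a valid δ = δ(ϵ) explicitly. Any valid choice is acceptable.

Let ϵ > 0 be given. We want δ > 0 such that 0 < |s + 3| < δ implies |(-5s^3 + 6s^2 - 4s - 8) − 193| < ϵ.
(-5s^3 + 6s^2 - 4s - 8) − 193 = -5s^3 + 6s^2 - 4s - 201 = (s + 3)(-5s^2 + 21s - 67).
So |(-5s^3 + 6s^2 - 4s - 8) − 193| = |s + 3|·|-5s^2 + 21s - 67|.
Require δ ≤ 1. Then |s + 3| < 1 gives |s| < 4, and by the triangle inequality |-5s^2 + 21s - 67| ≤ 5·4^2 + 21·4 + 67 = 231.
Hence |(-5s^3 + 6s^2 - 4s - 8) − 193| ≤ 231|s + 3| < ϵ provided |s + 3| < ϵ/231.
Choosing δ = min(1, ϵ/231) ensures both conditions, hence |(-5s^3 + 6s^2 - 4s - 8) − 193| < ϵ.

δ = min(1, ϵ/231)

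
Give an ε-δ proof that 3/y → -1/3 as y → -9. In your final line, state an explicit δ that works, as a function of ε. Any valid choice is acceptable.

δ = min(9/2, (27/2)ε)

Let ε > 0. We seek δ > 0 such that 0 < |y + 9| < δ implies |3/y + 1/3| < ε.
|3/y + 1/3| = 3·|-9 − y|/(9·|y|) = 3|y + 9|/(9|y|).
Require δ ≤ 9/2 so that |y| > 9 − 9/2 = 9/2, hence 9|y| > 81/2.
Then |3/y + 1/3| < 3|y + 9|/(81/2), which is < ε when |y + 9| < (27/2)ε.
Take δ = min(9/2, (27/2)ε). Then 0 < |y + 9| < δ gives both |y + 9| < 9/2 and |y + 9| < (27/2)ε, so |3/y + 1/3| < ε.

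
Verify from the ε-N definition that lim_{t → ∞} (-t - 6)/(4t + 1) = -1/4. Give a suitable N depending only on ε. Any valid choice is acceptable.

Let ε > 0 be given. We seek N > 0 such that t > N implies |(-t - 6)/(4t + 1) + 1/4| < ε.
(-t - 6)/(4t + 1) + 1/4 = (4(-t - 6) − (-1)(4t + 1)) / (4(4t + 1)) = -23/(4(4t + 1)).
For t > 0 we have 4t + 1 > 4t, so |(-t - 6)/(4t + 1) + 1/4| = 23/(4(4t + 1)) < 23/(4·4t) = (23/16)/t.
Thus |(-t - 6)/(4t + 1) + 1/4| < ε whenever t > (23/16)/ε.
Take N = (23/16)/ε. If t > N then |(-t - 6)/(4t + 1) + 1/4| < (23/16)/t < ε.

N = (23/16)/ε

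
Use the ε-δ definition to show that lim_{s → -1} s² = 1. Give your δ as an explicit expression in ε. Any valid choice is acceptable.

Fix ε > 0. We seek δ > 0 with 0 < |s + 1| < δ ⇒ |s² − 1| < ε.
Factor: s² − 1 = (s + 1)(s - 1), so |s² − 1| = |s + 1|·|s - 1|.
Impose δ ≤ 1 so that |s| < 2; then |s - 1| ≤ 3.
Hence |s² − 1| ≤ 3|s + 1|, which is < ε once |s + 1| < ε/3.
Take δ = min(1, ε/3). If 0 < |s + 1| < δ then both bounds hold and |s² − 1| ≤ 3|s + 1| < 3·(ε/3) = ε.

δ = min(1, ε/3)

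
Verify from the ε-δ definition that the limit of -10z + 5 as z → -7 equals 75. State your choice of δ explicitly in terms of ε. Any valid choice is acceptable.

Let ε > 0 be given. We need δ > 0 so that 0 < |z + 7| < δ implies |(-10z + 5) − 75| < ε.
Since (-10z + 5) − 75 = -10(z + 7), we have |(-10z + 5) − 75| = 10|z + 7|.
Thus it suffices that |z + 7| < ε/10.
Choosing δ = ε/10 gives |(-10z + 5) − 75| = 10|z + 7| < ε whenever |z + 7| < δ.

δ = ε/10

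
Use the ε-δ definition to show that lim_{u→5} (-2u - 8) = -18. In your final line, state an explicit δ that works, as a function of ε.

Suppose ε > 0. We need δ > 0 so that 0 < |u − 5| < δ implies |(-2u - 8) + 18| < ε.
|(-2u - 8) + 18| = |-2u + 10| = 2|u − 5|.
So 2|u − 5| < ε exactly when |u − 5| < ε/2.
Take δ = ε/2. If 0 < |u − 5| < δ then |(-2u - 8) + 18| = 2|u − 5| < 2·(ε/2) = ε.

δ = ε/2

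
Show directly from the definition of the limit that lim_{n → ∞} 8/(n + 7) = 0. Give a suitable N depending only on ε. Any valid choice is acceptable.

N = 8/ε

Let ε > 0. For n ≥ 1, |8/(n + 7) − 0| = 8/(n + 7) ≤ 8/n.
We need 8/n < ε, i.e. n > 8/ε.
Take N = 8/ε. If n > N then |8/(n + 7)| ≤ 8/n < ε.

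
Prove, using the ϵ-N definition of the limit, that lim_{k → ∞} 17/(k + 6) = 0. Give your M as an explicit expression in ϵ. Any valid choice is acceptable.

M = 17/ϵ

Let ϵ > 0. For k ≥ 1, |17/(k + 6) − 0| = 17/(k + 6) ≤ 17/k.
We need 17/k < ϵ, i.e. k > 17/ϵ.
Take M = 17/ϵ. If k > M then |17/(k + 6)| ≤ 17/k < ϵ.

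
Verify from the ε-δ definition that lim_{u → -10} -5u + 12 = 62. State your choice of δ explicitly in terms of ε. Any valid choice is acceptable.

Let ε > 0 be given. We need δ > 0 so that 0 < |u + 10| < δ implies |(-5u + 12) − 62| < ε.
Since (-5u + 12) − 62 = -5(u + 10), we have |(-5u + 12) − 62| = 5|u + 10|.
So 5|u + 10| < ε exactly when |u + 10| < ε/5.
Take δ = ε/5. If 0 < |u + 10| < δ then |(-5u + 12) − 62| = 5|u + 10| < 5·(ε/5) = ε.

δ = ε/5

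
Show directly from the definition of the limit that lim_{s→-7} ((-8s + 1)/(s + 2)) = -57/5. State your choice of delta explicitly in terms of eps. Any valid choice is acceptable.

Suppose eps > 0. We want delta > 0 with 0 < |s + 7| < delta ⇒ |(-8s + 1)/(s + 2) + 57/5| < eps.
Combining over a common denominator, (-8s + 1)/(s + 2) + 57/5 = [(-8s + 1)·(-5) − 57·(s + 2)] / [(-5)·(s + 2)] = -17(s + 7) / ((-5)(s + 2)).
So |(-8s + 1)/(s + 2) + 57/5| = 17|s + 7| / (5·|s + 2|).
Require delta ≤ 5/2, so |s + 2| ≥ |-5| − |s + 7| > 5 − 5/2 = 5/2.
Hence |(-8s + 1)/(s + 2) + 57/5| < 17|s + 7|/(5·(5/2)) = (34/25)|s + 7|, which is < eps once |s + 7| < (25/34)eps.
Take delta = min(5/2, (25/34)eps). Then 0 < |s + 7| < delta forces both bounds, so |(-8s + 1)/(s + 2) + 57/5| < eps.

delta = min(5/2, (25/34)eps)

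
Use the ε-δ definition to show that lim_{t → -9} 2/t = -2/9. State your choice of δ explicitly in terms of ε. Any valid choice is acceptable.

δ = min(9/2, (81/4)ε)

Let ε > 0. We seek δ > 0 such that 0 < |t + 9| < δ implies |2/t + 2/9| < ε.
|2/t + 2/9| = 2·|-9 − t|/(9·|t|) = 2|t + 9|/(9|t|).
Require δ ≤ 9/2 so that |t| > 9 − 9/2 = 9/2, hence 9|t| > 81/2.
Then |2/t + 2/9| < 2|t + 9|/(81/2), which is < ε when |t + 9| < (81/4)ε.
Take δ = min(9/2, (81/4)ε). Then 0 < |t + 9| < δ gives both |t + 9| < 9/2 and |t + 9| < (81/4)ε, so |2/t + 2/9| < ε.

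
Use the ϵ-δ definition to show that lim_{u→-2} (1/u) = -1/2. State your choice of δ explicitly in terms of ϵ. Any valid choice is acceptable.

δ = min(1, 2ϵ)

Let ϵ > 0 be given. We seek δ > 0 such that 0 < |u + 2| < δ implies |1/u + 1/2| < ϵ.
|1/u + 1/2| = |-2 − u|/(2·|u|) = |u + 2|/(2|u|).
Require δ ≤ 1 so that |u| > 2 − 1 = 1, hence 2|u| > 2.
Then |1/u + 1/2| < |u + 2|/2, which is < ϵ when |u + 2| < 2ϵ.
Take δ = min(1, 2ϵ). Then 0 < |u + 2| < δ gives both |u + 2| < 1 and |u + 2| < 2ϵ, so |1/u + 1/2| < ϵ.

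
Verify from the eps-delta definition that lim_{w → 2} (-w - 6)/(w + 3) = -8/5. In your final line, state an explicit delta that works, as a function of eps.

Fix eps > 0. We want delta > 0 with 0 < |w − 2| < delta ⇒ |(-w - 6)/(w + 3) + 8/5| < eps.
Combining over a common denominator, (-w - 6)/(w + 3) + 8/5 = [(-w - 6)·5 − (-8)·(w + 3)] / [5·(w + 3)] = 3(w − 2) / (5(w + 3)).
So |(-w - 6)/(w + 3) + 8/5| = 3|w − 2| / (5·|w + 3|).
Restrict delta ≤ 5/2. Then |w − 2| < 5/2 gives |w + 3| = |(w − 2) + 5| ≥ 5 − 5/2 = 5/2.
Hence |(-w - 6)/(w + 3) + 8/5| < 3|w − 2|/(5·(5/2)) = (6/25)|w − 2|, which is < eps once |w − 2| < (25/6)eps.
Take delta = min(5/2, (25/6)eps). Then 0 < |w − 2| < delta forces both bounds, so |(-w - 6)/(w + 3) + 8/5| < eps.

delta = min(5/2, (25/6)eps)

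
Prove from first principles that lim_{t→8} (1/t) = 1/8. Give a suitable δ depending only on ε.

Let ε > 0. We seek δ > 0 such that 0 < |t − 8| < δ implies |1/t − (1/8)| < ε.
|1/t − (1/8)| = |8 − t|/(8·|t|) = |t − 8|/(8|t|).
Require δ ≤ 4 so that |t| > 8 − 4 = 4, hence 8|t| > 32.
Then |1/t − (1/8)| < |t − 8|/32, which is < ε when |t − 8| < 32ε.
Take δ = min(4, 32ε). Then 0 < |t − 8| < δ gives both |t − 8| < 4 and |t − 8| < 32ε, so |1/t − (1/8)| < ε.

δ = min(4, 32ε)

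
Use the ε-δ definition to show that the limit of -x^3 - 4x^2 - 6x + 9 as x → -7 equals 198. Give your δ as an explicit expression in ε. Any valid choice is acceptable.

δ = min(2, ε/135)

Suppose ε > 0. We want δ > 0 such that 0 < |x + 7| < δ implies |(-x^3 - 4x^2 - 6x + 9) − 198| < ε.
(-x^3 - 4x^2 - 6x + 9) − 198 = -x^3 - 4x^2 - 6x - 189 = (x + 7)(-x^2 + 3x - 27).
So |(-x^3 - 4x^2 - 6x + 9) − 198| = |x + 7|·|-x^2 + 3x - 27|.
Assume first that |x + 7| < 2, so |x| < 9. Then |-x^2 + 3x - 27| ≤ 9^2 + 3·9 + 27 = 135.
Hence |(-x^3 - 4x^2 - 6x + 9) − 198| ≤ 135|x + 7| < ε provided |x + 7| < ε/135.
Take δ = min(2, ε/135). Then 0 < |x + 7| < δ gives both |x + 7| < 2 and |x + 7| < ε/135, so |(-x^3 - 4x^2 - 6x + 9) − 198| < ε.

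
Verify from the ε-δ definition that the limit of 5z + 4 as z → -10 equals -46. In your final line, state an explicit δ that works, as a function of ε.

Let ε > 0. We need δ > 0 so that 0 < |z + 10| < δ implies |(5z + 4) + 46| < ε.
|(5z + 4) + 46| = |5z + 50| = 5|z + 10|.
So 5|z + 10| < ε exactly when |z + 10| < ε/5.
Choosing δ = ε/5 gives |(5z + 4) + 46| = 5|z + 10| < ε whenever |z + 10| < δ.

δ = ε/5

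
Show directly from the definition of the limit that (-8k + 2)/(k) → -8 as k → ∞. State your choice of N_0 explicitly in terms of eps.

N_0 = 2/eps

Let eps > 0. For k ≥ 1, |(-8k + 2)/(k) + 8| = |2|/((k)) = 2/((k)).
Since k ≥ k for k ≥ 1, this is ≤ 2/(k) = 2/k.
So |(-8k + 2)/(k) + 8| < eps whenever k > 2/eps.
Take N_0 = 2/eps. If k > N_0 then |(-8k + 2)/(k) + 8| ≤ 2/k < eps.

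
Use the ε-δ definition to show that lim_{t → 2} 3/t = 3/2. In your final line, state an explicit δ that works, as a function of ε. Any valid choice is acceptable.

Fix ε > 0. We seek δ > 0 such that 0 < |t − 2| < δ implies |3/t − (3/2)| < ε.
|3/t − (3/2)| = 3·|2 − t|/(2·|t|) = 3|t − 2|/(2|t|).
Require δ ≤ 1 so that |t| > 2 − 1 = 1, hence 2|t| > 2.
Then |3/t − (3/2)| < 3|t − 2|/2, which is < ε when |t − 2| < (2/3)ε.
Take δ = min(1, (2/3)ε). Then 0 < |t − 2| < δ gives both |t − 2| < 1 and |t − 2| < (2/3)ε, so |3/t − (3/2)| < ε.

δ = min(1, (2/3)ε)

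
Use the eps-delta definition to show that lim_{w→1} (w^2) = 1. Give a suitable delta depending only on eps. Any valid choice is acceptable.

delta = min(1, eps/3)

Suppose eps > 0. We seek delta > 0 with 0 < |w − 1| < delta ⇒ |w^2 − 1| < eps.
Factor: w^2 − 1 = (w − 1)(w + 1), so |w^2 − 1| = |w − 1|·|w + 1|.
Restrict delta ≤ 1. Then |w − 1| < 1 gives |w| < 2, so by the triangle inequality |w + 1| ≤ 2 + 1 = 3.
Hence |w^2 − 1| ≤ 3|w − 1|, which is < eps once |w − 1| < eps/3.
Take delta = min(1, eps/3). If 0 < |w − 1| < delta then both bounds hold and |w^2 − 1| ≤ 3|w − 1| < 3·(eps/3) = eps.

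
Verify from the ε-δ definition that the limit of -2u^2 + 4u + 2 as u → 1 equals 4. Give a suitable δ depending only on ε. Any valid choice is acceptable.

Let ε > 0. We want δ > 0 such that 0 < |u − 1| < δ implies |(-2u^2 + 4u + 2) − 4| < ε.
(-2u^2 + 4u + 2) − 4 = -2u^2 + 4u - 2 = (u − 1)(-2u + 2).
So |(-2u^2 + 4u + 2) − 4| = |u − 1|·|-2u + 2|.
Require δ ≤ 2. Then |u − 1| < 2 gives |u| < 3, and by the triangle inequality |-2u + 2| ≤ 2·3 + 2 = 8.
Hence |(-2u^2 + 4u + 2) − 4| ≤ 8|u − 1| < ε provided |u − 1| < ε/8.
Choosing δ = min(2, ε/8) ensures both conditions, hence |(-2u^2 + 4u + 2) − 4| < ε.

δ = min(2, ε/8)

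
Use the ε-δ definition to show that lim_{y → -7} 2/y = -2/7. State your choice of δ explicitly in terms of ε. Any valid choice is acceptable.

Fix ε > 0. We seek δ > 0 such that 0 < |y + 7| < δ implies |2/y + 2/7| < ε.
|2/y + 2/7| = 2·|-7 − y|/(7·|y|) = 2|y + 7|/(7|y|).
Require δ ≤ 7/2 so that |y| > 7 − 7/2 = 7/2, hence 7|y| > 49/2.
Then |2/y + 2/7| < 2|y + 7|/(49/2), which is < ε when |y + 7| < (49/4)ε.
Take δ = min(7/2, (49/4)ε). Then 0 < |y + 7| < δ gives both |y + 7| < 7/2 and |y + 7| < (49/4)ε, so |2/y + 2/7| < ε.

δ = min(7/2, (49/4)ε)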